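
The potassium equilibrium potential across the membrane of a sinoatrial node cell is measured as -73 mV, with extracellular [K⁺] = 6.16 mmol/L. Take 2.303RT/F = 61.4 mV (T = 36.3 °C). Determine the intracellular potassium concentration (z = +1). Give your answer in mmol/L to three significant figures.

Nernst: E = (61.4/1) · log₁₀([out]/[in]), so log₁₀([out]/[in]) = -73.0 × 1 / 61.4 = -1.1889.
[out]/[in] = 10^(-1.1889) = 0.06473.
[in] = 6.16 / 0.06473 = 95.17 mmol/L.

95.2 mmol/L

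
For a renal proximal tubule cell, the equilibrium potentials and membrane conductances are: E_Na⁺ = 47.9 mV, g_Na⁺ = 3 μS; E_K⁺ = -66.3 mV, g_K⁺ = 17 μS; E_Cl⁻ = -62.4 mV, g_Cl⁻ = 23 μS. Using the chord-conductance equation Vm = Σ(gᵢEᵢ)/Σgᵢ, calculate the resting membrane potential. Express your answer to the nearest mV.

-56 mV

Σ gᵢEᵢ = 3·(47.9) + 17·(-66.3) + 23·(-62.4) = -2418.60
Σ gᵢ = 3 + 17 + 23 = 43
Vm = -2418.60 / 43 = -56.25 mV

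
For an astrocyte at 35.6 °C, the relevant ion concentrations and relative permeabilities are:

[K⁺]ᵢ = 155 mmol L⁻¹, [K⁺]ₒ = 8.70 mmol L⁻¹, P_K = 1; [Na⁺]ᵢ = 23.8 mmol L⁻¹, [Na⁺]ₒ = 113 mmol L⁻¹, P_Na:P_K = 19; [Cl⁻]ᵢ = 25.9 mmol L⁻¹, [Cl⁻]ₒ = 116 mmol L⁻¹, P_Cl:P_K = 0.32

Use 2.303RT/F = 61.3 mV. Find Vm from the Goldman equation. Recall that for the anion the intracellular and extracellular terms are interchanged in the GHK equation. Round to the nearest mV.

Vm = 61.3 · log₁₀[(Σ P·[cation]ₒ + Σ P·[anion]ᵢ) / (Σ P·[cation]ᵢ + Σ P·[anion]ₒ)]
Numerator = 1×8.70 + 19×113 + 0.32×25.9 = 2164
Denominator = 1×155 + 19×23.8 + 0.32×116 = 644.3
Vm = 61.3 · log₁₀(3.3586) = 61.3 × (0.5262) = 32.25 mV

32 mV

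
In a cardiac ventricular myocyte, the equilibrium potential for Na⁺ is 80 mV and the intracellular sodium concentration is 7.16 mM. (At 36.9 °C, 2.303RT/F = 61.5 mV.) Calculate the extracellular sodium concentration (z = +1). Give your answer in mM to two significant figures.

Nernst: E = (61.5/1) · log₁₀([out]/[in]), so log₁₀([out]/[in]) = 80.0 × 1 / 61.5 = 1.3008.
[out]/[in] = 10^(1.3008) = 19.99.
[out] = 19.99 × 7.16 = 143.1 mM.

140 mM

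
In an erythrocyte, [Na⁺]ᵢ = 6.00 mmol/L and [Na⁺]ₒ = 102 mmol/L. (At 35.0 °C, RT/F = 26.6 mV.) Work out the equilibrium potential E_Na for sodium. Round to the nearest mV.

E = (26.6/z) · ln([Na⁺]_out/[Na⁺]_in) with z = +1.
= (26.6/1) · ln(102/6.00) = 26.60 · ln(17)
= 26.60 · (2.8332) = 75.36 mV

75 mV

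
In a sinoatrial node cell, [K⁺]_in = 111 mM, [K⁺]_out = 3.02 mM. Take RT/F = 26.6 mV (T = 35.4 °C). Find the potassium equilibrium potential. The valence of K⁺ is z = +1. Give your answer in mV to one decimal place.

E = (26.6/z) · ln([K⁺]_out/[K⁺]_in) with z = +1.
= (26.6/1) · ln(3.02/111) = 26.60 · ln(0.02721)
= 26.60 · (-3.6043) = -95.87 mV

-95.9 mV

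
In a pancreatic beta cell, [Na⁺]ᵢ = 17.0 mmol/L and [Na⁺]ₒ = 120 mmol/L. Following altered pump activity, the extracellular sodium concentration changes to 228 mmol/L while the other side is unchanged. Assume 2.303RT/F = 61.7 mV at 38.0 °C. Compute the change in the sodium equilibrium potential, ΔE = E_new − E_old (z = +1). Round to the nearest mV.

17 mV

E_old = (61.7/1)·log₁₀(120/17.0) = 52.37 mV
E_new = (61.7/1)·log₁₀(228/17.0) = 69.57 mV
ΔE = 69.57 − (52.37) = 17.20 mV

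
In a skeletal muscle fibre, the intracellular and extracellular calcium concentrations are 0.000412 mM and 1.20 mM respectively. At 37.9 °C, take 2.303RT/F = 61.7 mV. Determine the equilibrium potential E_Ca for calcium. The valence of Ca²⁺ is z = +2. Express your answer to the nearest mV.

E = (61.7/z) · log₁₀([Ca²⁺]_out/[Ca²⁺]_in) with z = +2.
= (61.7/2) · log₁₀(1.20/0.000412) = 30.85 · log₁₀(2913)
= 30.85 · (3.4643) = 106.87 mV

107 mV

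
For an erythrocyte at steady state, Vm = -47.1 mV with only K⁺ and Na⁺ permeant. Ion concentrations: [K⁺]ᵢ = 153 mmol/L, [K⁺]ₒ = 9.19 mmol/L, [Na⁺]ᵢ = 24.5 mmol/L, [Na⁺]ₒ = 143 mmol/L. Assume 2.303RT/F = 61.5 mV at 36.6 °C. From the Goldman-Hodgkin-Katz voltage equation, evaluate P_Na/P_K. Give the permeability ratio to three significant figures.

Let α = P_Na/P_K. GHK: Vm = 61.5·log₁₀[(Kₒ + α·Naₒ)/(Kᵢ + α·Naᵢ)].
10^(Vm/61.5) = 10^(-47.1/61.5) = 0.17145
So 0.17145·(Kᵢ + α·Naᵢ) = Kₒ + α·Naₒ → α = (0.17145·153.0 − 9.19) / (143.0 − 0.17145·24.5)
α = (26.23 − 9.19) / (143.0 − 4.201) = 17.04/138.8 = 0.1228

0.123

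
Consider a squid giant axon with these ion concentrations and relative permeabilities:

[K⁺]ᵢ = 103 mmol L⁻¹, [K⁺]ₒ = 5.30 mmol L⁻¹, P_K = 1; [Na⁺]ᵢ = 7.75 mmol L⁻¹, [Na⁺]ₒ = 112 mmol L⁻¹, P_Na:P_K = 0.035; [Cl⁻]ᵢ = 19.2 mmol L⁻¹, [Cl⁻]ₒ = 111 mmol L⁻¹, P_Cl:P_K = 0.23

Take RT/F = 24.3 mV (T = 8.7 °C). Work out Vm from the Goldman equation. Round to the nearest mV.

Vm = 24.3 · ln[(Σ P·[cation]ₒ + Σ P·[anion]ᵢ) / (Σ P·[cation]ᵢ + Σ P·[anion]ₒ)]
Numerator = 1×5.30 + 0.035×112 + 0.23×19.2 = 13.64
Denominator = 1×103 + 0.035×7.75 + 0.23×111 = 128.8
Vm = 24.3 · ln(0.10587) = 24.3 × (-2.2456) = -54.57 mV

-55 mV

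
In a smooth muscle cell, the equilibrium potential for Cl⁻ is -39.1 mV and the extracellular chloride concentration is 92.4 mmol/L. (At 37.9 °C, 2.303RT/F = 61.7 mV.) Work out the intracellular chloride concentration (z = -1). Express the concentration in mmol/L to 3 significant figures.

Nernst: E = (61.7/-1) · log₁₀([out]/[in]), so log₁₀([out]/[in]) = -39.1 × -1 / 61.7 = 0.6337.
[out]/[in] = 10^(0.6337) = 4.302.
[in] = 92.4 / 4.302 = 21.48 mmol/L.

21.5 mmol/L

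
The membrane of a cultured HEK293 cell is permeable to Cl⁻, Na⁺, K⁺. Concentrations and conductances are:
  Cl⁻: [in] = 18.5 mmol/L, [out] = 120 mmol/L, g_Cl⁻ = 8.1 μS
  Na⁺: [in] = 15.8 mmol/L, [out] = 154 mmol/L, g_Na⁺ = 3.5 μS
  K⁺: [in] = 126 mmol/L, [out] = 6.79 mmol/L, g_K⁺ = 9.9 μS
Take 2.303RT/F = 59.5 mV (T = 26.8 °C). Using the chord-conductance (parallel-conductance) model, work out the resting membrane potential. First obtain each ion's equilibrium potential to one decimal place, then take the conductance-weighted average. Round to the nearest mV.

E_Cl⁻ = (59.5/-1)·log₁₀(120/18.5) = -48.3 mV
E_Na⁺ = (59.5/1)·log₁₀(154/15.8) = 58.8 mV
E_K⁺ = (59.5/1)·log₁₀(6.79/126) = -75.5 mV
Vm = (Σ gᵢEᵢ)/(Σ gᵢ) = (8.1·-48.3 + 3.5·58.8 + 9.9·-75.5) / (8.1 + 3.5 + 9.9)
= -932.88 / 21.5 = -43.39 mV

-43 mV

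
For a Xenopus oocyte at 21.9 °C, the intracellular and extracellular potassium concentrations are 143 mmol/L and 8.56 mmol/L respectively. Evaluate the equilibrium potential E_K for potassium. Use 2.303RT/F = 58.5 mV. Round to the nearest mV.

-72 mV

E = (58.5/z) · log₁₀([K⁺]_out/[K⁺]_in) with z = +1.
= (58.5/1) · log₁₀(8.56/143) = 58.50 · log₁₀(0.05986)
= 58.50 · (-1.2229) = -71.54 mV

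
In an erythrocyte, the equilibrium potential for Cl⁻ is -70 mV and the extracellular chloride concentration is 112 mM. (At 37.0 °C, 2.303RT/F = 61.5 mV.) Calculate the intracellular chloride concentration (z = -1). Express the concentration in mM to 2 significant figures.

8.1 mM

Nernst: E = (61.5/-1) · log₁₀([out]/[in]), so log₁₀([out]/[in]) = -70.0 × -1 / 61.5 = 1.1382.
[out]/[in] = 10^(1.1382) = 13.75.
[in] = 112 / 13.75 = 8.147 mM.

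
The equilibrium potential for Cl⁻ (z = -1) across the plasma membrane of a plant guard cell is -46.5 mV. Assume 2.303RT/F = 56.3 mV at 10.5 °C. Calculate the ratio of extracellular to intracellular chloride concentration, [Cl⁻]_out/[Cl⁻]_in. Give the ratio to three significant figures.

6.70

log₁₀([out]/[in]) = E·z/(56.3) = -46.5 × -1 / 56.3 = 0.8259
[out]/[in] = 10^(0.8259) = 6.698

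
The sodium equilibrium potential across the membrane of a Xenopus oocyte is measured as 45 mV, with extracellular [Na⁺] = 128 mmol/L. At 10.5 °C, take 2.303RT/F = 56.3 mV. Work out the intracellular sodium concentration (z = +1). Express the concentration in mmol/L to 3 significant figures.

20.3 mmol/L

Nernst: E = (56.3/1) · log₁₀([out]/[in]), so log₁₀([out]/[in]) = 45.0 × 1 / 56.3 = 0.7993.
[out]/[in] = 10^(0.7993) = 6.299.
[in] = 128 / 6.299 = 20.32 mmol/L.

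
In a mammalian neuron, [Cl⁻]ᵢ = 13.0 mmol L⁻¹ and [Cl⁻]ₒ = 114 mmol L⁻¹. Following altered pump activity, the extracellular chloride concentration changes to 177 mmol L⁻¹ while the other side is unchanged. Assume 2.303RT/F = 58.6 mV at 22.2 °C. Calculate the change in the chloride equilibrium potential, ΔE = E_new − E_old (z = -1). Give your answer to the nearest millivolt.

-11 mV

E_old = (58.6/-1)·log₁₀(114/13.0) = -55.26 mV
E_new = (58.6/-1)·log₁₀(177/13.0) = -66.45 mV
ΔE = -66.45 − (-55.26) = -11.20 mV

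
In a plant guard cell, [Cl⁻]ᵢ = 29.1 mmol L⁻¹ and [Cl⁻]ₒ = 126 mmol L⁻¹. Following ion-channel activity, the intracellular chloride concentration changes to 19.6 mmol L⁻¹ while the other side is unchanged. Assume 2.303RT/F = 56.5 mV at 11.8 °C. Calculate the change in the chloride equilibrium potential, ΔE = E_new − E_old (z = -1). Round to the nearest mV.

-10 mV

E_old = (56.5/-1)·log₁₀(126/29.1) = -35.96 mV
E_new = (56.5/-1)·log₁₀(126/19.6) = -45.66 mV
ΔE = -45.66 − (-35.96) = -9.70 mV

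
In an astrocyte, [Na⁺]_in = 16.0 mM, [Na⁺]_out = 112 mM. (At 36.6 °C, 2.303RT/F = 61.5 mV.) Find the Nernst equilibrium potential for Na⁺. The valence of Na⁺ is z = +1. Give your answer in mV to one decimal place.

52.0 mV

E = (61.5/z) · log₁₀([Na⁺]_out/[Na⁺]_in) with z = +1.
= (61.5/1) · log₁₀(112/16.0) = 61.50 · log₁₀(7)
= 61.50 · (0.8451) = 51.97 mV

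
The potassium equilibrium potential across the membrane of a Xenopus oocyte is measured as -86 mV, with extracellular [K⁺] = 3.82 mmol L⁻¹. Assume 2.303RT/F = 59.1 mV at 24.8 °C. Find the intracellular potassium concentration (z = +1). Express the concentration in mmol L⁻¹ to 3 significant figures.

Nernst: E = (59.1/1) · log₁₀([out]/[in]), so log₁₀([out]/[in]) = -86.0 × 1 / 59.1 = -1.4552.
[out]/[in] = 10^(-1.4552) = 0.03506.
[in] = 3.82 / 0.03506 = 108.9 mmol L⁻¹.

109 mmol L⁻¹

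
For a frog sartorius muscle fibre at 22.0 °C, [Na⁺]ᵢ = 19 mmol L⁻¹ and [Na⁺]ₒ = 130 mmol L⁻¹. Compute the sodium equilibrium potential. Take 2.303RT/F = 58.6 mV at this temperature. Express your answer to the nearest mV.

49 mV

E = (58.6/z) · log₁₀([Na⁺]_out/[Na⁺]_in) with z = +1.
= (58.6/1) · log₁₀(130/19) = 58.60 · log₁₀(6.842)
= 58.60 · (0.8352) = 48.94 mV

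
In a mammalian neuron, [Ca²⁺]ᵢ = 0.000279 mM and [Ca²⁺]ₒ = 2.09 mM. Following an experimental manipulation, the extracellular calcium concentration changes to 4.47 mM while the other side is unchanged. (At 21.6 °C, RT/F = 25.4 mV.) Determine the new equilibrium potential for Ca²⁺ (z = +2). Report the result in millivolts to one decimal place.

123.0 mV

After the shift: [Ca²⁺]_out = 4.47, [Ca²⁺]_in = 0.000279 mM.
E_new = (25.4/2)·ln(4.47/0.000279) = 12.70 · (9.6817) = 122.96 mV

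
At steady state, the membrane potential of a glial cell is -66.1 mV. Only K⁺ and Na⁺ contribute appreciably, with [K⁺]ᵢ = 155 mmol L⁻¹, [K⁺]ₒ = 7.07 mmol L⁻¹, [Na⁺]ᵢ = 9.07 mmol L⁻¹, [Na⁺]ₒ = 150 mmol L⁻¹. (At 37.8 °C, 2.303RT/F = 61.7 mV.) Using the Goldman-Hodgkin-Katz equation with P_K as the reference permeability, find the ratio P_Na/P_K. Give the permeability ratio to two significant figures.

Let α = P_Na/P_K. GHK: Vm = 61.7·log₁₀[(Kₒ + α·Naₒ)/(Kᵢ + α·Naᵢ)].
10^(Vm/61.7) = 10^(-66.1/61.7) = 0.084857
So 0.084857·(Kᵢ + α·Naᵢ) = Kₒ + α·Naₒ → α = (0.084857·155.0 − 7.07) / (150.0 − 0.084857·9.07)
α = (13.15 − 7.07) / (150.0 − 0.7697) = 6.083/149.2 = 0.04076

0.041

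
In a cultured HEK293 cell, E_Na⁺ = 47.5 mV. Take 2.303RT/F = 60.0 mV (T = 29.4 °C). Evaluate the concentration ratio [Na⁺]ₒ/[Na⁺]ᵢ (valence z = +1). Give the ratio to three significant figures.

6.19

log₁₀([out]/[in]) = E·z/(60.0) = 47.5 × 1 / 60.0 = 0.7917
[out]/[in] = 10^(0.7917) = 6.19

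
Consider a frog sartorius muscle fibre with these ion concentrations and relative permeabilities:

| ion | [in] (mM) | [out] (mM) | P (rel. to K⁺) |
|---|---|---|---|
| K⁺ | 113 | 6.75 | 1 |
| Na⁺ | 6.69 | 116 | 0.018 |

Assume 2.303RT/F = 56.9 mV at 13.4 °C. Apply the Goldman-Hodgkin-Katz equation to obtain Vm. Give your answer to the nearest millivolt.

Vm = 56.9 · log₁₀[(Σ P·[cation]ₒ + Σ P·[anion]ᵢ) / (Σ P·[cation]ᵢ + Σ P·[anion]ₒ)]
Numerator = 1×6.75 + 0.018×116 = 8.838
Denominator = 1×113 + 0.018×6.69 = 113.1
Vm = 56.9 · log₁₀(0.078129) = 56.9 × (-1.1072) = -63.00 mV

-63 mV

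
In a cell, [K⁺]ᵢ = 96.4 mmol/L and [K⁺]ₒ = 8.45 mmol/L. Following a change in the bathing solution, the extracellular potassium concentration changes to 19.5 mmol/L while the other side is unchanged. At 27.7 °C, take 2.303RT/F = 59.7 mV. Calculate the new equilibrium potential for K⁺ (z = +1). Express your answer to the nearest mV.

After the shift: [K⁺]_out = 19.5, [K⁺]_in = 96.4 mmol/L.
E_new = (59.7/1)·log₁₀(19.5/96.4) = 59.70 · (-0.6940) = -41.43 mV

-41 mV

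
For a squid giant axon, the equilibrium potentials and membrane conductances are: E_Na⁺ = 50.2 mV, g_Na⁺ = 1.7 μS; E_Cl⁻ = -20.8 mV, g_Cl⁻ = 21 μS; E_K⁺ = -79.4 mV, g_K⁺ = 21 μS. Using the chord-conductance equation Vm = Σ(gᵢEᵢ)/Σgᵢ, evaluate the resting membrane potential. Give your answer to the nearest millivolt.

Σ gᵢEᵢ = 1.7·(50.2) + 21·(-20.8) + 21·(-79.4) = -2018.86
Σ gᵢ = 1.7 + 21 + 21 = 43.7
Vm = -2018.86 / 43.7 = -46.20 mV

-46 mV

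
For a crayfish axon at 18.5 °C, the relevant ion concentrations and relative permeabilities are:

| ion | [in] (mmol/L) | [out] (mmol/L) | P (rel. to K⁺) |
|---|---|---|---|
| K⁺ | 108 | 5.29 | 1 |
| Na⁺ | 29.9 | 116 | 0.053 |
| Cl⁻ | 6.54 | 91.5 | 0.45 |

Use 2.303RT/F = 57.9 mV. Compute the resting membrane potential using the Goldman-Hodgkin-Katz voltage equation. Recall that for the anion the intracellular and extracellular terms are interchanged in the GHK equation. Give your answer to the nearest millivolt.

-59 mV

Vm = 57.9 · log₁₀[(Σ P·[cation]ₒ + Σ P·[anion]ᵢ) / (Σ P·[cation]ᵢ + Σ P·[anion]ₒ)]
Numerator = 1×5.29 + 0.053×116 + 0.45×6.54 = 14.38
Denominator = 1×108 + 0.053×29.9 + 0.45×91.5 = 150.8
Vm = 57.9 · log₁₀(0.09539) = 57.9 × (-1.0205) = -59.09 mV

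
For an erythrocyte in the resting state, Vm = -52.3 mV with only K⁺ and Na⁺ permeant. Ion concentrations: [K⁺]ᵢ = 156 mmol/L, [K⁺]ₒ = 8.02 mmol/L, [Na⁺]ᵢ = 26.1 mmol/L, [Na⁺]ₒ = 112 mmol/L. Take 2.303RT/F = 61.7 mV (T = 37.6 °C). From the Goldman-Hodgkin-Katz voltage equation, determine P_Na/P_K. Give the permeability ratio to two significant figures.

Let α = P_Na/P_K. GHK: Vm = 61.7·log₁₀[(Kₒ + α·Naₒ)/(Kᵢ + α·Naᵢ)].
10^(Vm/61.7) = 10^(-52.3/61.7) = 0.14202
So 0.14202·(Kᵢ + α·Naᵢ) = Kₒ + α·Naₒ → α = (0.14202·156.0 − 8.02) / (112.0 − 0.14202·26.1)
α = (22.16 − 8.02) / (112.0 − 3.707) = 14.14/108.3 = 0.1305

0.13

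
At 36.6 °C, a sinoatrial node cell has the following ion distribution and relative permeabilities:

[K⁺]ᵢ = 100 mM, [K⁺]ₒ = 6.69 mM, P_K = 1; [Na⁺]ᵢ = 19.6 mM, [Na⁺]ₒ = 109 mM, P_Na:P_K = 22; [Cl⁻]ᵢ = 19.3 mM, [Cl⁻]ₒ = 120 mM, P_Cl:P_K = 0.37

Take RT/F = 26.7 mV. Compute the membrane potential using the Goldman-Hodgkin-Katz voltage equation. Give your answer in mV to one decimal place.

Vm = 26.7 · ln[(Σ P·[cation]ₒ + Σ P·[anion]ᵢ) / (Σ P·[cation]ᵢ + Σ P·[anion]ₒ)]
Numerator = 1×6.69 + 22×109 + 0.37×19.3 = 2412
Denominator = 1×100 + 22×19.6 + 0.37×120 = 575.6
Vm = 26.7 · ln(4.1901) = 26.7 × (1.4327) = 38.25 mV

38.3 mV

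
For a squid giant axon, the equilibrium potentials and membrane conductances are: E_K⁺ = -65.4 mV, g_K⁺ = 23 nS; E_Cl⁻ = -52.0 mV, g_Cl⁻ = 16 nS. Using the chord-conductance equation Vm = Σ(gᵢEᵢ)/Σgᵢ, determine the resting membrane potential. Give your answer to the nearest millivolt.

Σ gᵢEᵢ = 23·(-65.4) + 16·(-52.0) = -2336.20
Σ gᵢ = 23 + 16 = 39
Vm = -2336.20 / 39 = -59.90 mV

-60 mV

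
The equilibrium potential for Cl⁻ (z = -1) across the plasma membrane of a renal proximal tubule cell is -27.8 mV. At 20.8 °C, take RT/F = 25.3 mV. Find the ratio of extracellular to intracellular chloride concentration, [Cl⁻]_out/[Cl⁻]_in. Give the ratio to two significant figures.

ln([out]/[in]) = E·z/(25.3) = -27.8 × -1 / 25.3 = 1.0988
[out]/[in] = e^(1.0988) = 3.001

3.0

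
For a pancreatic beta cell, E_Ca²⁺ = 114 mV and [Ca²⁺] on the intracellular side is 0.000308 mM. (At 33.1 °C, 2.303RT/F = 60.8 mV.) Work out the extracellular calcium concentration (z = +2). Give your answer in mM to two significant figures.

1.7 mM

Nernst: E = (60.8/2) · log₁₀([out]/[in]), so log₁₀([out]/[in]) = 114.0 × 2 / 60.8 = 3.7500.
[out]/[in] = 10^(3.7500) = 5623.
[out] = 5623 × 0.000308 = 1.732 mM.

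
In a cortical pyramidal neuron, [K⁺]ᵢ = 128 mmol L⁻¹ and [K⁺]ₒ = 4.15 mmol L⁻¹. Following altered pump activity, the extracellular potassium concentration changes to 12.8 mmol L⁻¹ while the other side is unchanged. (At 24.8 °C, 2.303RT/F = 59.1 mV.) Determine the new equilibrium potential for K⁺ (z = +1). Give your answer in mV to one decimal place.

After the shift: [K⁺]_out = 12.8, [K⁺]_in = 128 mmol L⁻¹.
E_new = (59.1/1)·log₁₀(12.8/128) = 59.10 · (-1.0000) = -59.10 mV

-59.1 mV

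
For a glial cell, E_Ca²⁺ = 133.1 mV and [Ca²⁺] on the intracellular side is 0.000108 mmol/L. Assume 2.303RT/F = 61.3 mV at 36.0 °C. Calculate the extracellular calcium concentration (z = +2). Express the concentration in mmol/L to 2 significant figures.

Nernst: E = (61.3/2) · log₁₀([out]/[in]), so log₁₀([out]/[in]) = 133.1 × 2 / 61.3 = 4.3426.
[out]/[in] = 10^(4.3426) = 2.201e+04.
[out] = 2.201e+04 × 0.000108 = 2.377 mmol/L.

2.4 mmol/L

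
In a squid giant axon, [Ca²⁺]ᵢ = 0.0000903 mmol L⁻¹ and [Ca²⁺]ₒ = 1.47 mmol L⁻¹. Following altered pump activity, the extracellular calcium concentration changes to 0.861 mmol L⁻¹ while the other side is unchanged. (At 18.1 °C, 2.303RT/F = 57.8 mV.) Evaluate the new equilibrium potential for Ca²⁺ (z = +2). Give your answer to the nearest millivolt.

115 mV

After the shift: [Ca²⁺]_out = 0.861, [Ca²⁺]_in = 0.0000903 mmol L⁻¹.
E_new = (57.8/2)·log₁₀(0.861/0.0000903) = 28.90 · (3.9793) = 115.00 mV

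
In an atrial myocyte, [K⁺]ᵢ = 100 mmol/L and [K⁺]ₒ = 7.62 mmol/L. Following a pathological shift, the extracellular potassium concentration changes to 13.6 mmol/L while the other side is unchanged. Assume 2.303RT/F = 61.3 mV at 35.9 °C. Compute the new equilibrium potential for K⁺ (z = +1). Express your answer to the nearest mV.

-53 mV

After the shift: [K⁺]_out = 13.6, [K⁺]_in = 100 mmol/L.
E_new = (61.3/1)·log₁₀(13.6/100) = 61.30 · (-0.8665) = -53.11 mV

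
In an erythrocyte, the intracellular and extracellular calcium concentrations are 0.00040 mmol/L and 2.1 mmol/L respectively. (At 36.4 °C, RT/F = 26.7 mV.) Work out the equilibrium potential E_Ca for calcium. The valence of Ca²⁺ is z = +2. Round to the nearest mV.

114 mV

E = (26.7/z) · ln([Ca²⁺]_out/[Ca²⁺]_in) with z = +2.
= (26.7/2) · ln(2.1/0.00040) = 13.35 · ln(5250)
= 13.35 · (8.5660) = 114.36 mV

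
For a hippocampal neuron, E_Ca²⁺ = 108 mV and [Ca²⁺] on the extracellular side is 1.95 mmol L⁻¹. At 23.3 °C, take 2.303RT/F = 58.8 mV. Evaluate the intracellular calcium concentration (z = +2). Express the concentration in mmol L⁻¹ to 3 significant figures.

Nernst: E = (58.8/2) · log₁₀([out]/[in]), so log₁₀([out]/[in]) = 108.0 × 2 / 58.8 = 3.6735.
[out]/[in] = 10^(3.6735) = 4715.
[in] = 1.95 / 4715 = 0.0004136 mmol L⁻¹.

0.000414 mmol L⁻¹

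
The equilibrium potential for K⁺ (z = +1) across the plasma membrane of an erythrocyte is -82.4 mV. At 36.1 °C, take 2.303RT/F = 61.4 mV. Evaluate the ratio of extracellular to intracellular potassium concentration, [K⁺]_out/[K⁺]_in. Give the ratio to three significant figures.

0.0455

log₁₀([out]/[in]) = E·z/(61.4) = -82.4 × 1 / 61.4 = -1.3420
[out]/[in] = 10^(-1.3420) = 0.0455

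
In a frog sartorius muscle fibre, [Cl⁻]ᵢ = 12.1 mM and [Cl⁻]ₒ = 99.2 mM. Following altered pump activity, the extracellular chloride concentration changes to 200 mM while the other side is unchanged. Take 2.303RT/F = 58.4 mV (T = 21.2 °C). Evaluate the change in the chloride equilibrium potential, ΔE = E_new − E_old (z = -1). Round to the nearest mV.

-18 mV

E_old = (58.4/-1)·log₁₀(99.2/12.1) = -53.36 mV
E_new = (58.4/-1)·log₁₀(200/12.1) = -71.15 mV
ΔE = -71.15 − (-53.36) = -17.78 mV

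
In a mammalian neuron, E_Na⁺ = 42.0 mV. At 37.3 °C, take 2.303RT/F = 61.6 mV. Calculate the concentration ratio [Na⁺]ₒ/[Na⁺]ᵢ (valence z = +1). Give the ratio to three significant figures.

4.81

log₁₀([out]/[in]) = E·z/(61.6) = 42.0 × 1 / 61.6 = 0.6818
[out]/[in] = 10^(0.6818) = 4.806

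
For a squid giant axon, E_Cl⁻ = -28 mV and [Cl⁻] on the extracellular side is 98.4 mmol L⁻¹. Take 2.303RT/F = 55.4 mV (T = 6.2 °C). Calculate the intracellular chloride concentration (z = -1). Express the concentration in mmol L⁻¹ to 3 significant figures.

Nernst: E = (55.4/-1) · log₁₀([out]/[in]), so log₁₀([out]/[in]) = -28.0 × -1 / 55.4 = 0.5054.
[out]/[in] = 10^(0.5054) = 3.202.
[in] = 98.4 / 3.202 = 30.73 mmol L⁻¹.

30.7 mmol L⁻¹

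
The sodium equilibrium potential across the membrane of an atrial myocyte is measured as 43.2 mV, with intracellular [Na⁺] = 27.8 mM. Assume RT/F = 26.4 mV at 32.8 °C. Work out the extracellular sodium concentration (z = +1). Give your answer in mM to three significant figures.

143 mM

Nernst: E = (26.4/1) · ln([out]/[in]), so ln([out]/[in]) = 43.2 × 1 / 26.4 = 1.6364.
[out]/[in] = e^(1.6364) = 5.136.
[out] = 5.136 × 27.8 = 142.8 mM.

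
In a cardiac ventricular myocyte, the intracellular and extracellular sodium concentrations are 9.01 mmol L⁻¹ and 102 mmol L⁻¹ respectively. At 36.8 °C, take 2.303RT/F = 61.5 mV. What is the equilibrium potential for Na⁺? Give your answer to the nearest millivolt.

E = (61.5/z) · log₁₀([Na⁺]_out/[Na⁺]_in) with z = +1.
= (61.5/1) · log₁₀(102/9.01) = 61.50 · log₁₀(11.32)
= 61.50 · (1.0539) = 64.81 mV

65 mV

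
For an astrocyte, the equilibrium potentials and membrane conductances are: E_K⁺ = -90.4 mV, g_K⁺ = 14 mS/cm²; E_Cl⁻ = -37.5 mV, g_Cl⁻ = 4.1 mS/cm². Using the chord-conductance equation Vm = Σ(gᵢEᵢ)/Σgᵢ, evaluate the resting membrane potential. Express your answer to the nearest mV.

-78 mV

Σ gᵢEᵢ = 14·(-90.4) + 4.1·(-37.5) = -1419.35
Σ gᵢ = 14 + 4.1 = 18.1
Vm = -1419.35 / 18.1 = -78.42 mV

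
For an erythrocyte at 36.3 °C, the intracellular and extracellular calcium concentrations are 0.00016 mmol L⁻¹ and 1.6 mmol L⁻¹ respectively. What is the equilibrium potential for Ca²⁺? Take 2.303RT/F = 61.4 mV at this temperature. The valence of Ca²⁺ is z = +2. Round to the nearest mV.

E = (61.4/z) · log₁₀([Ca²⁺]_out/[Ca²⁺]_in) with z = +2.
= (61.4/2) · log₁₀(1.6/0.00016) = 30.70 · log₁₀(1e+04)
= 30.70 · (4.0000) = 122.80 mV

123 mV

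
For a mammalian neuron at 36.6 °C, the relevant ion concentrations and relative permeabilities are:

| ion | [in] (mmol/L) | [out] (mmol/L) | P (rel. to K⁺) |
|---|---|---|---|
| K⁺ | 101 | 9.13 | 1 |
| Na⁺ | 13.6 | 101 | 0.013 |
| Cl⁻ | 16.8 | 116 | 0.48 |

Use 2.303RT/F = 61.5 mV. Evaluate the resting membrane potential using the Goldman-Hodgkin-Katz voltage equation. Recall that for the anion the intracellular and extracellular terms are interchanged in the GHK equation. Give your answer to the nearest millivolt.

-57 mV

Vm = 61.5 · log₁₀[(Σ P·[cation]ₒ + Σ P·[anion]ᵢ) / (Σ P·[cation]ᵢ + Σ P·[anion]ₒ)]
Numerator = 1×9.13 + 0.013×101 + 0.48×16.8 = 18.51
Denominator = 1×101 + 0.013×13.6 + 0.48×116 = 156.9
Vm = 61.5 · log₁₀(0.11799) = 61.5 × (-0.9282) = -57.08 mV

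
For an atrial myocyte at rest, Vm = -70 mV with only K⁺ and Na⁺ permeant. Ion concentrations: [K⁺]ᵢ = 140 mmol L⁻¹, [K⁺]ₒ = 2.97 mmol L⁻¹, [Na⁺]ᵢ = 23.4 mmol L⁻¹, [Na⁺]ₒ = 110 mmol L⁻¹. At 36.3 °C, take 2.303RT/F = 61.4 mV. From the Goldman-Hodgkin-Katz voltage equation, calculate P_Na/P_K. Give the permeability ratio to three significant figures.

Let α = P_Na/P_K. GHK: Vm = 61.4·log₁₀[(Kₒ + α·Naₒ)/(Kᵢ + α·Naᵢ)].
10^(Vm/61.4) = 10^(-70.0/61.4) = 0.072433
So 0.072433·(Kᵢ + α·Naᵢ) = Kₒ + α·Naₒ → α = (0.072433·140.0 − 2.97) / (110.0 − 0.072433·23.4)
α = (10.14 − 2.97) / (110.0 − 1.695) = 7.171/108.3 = 0.06621

0.0662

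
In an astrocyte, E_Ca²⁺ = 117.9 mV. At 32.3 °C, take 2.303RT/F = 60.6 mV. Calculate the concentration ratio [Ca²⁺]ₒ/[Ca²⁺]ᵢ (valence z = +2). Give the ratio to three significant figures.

7780

log₁₀([out]/[in]) = E·z/(60.6) = 117.9 × 2 / 60.6 = 3.8911
[out]/[in] = 10^(3.8911) = 7782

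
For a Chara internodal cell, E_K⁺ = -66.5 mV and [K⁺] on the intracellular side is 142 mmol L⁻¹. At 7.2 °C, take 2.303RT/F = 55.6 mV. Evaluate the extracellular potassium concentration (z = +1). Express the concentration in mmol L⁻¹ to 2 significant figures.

Nernst: E = (55.6/1) · log₁₀([out]/[in]), so log₁₀([out]/[in]) = -66.5 × 1 / 55.6 = -1.1960.
[out]/[in] = 10^(-1.1960) = 0.06367.
[out] = 0.06367 × 142 = 9.042 mmol L⁻¹.

9.0 mmol L⁻¹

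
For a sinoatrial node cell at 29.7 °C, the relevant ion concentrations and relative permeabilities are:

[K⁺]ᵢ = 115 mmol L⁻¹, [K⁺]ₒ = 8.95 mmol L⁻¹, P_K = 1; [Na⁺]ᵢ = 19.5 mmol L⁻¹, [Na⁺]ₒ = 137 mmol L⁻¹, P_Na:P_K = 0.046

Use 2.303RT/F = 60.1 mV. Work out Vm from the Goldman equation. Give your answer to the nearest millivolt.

-53 mV

Vm = 60.1 · log₁₀[(Σ P·[cation]ₒ + Σ P·[anion]ᵢ) / (Σ P·[cation]ᵢ + Σ P·[anion]ₒ)]
Numerator = 1×8.95 + 0.046×137 = 15.25
Denominator = 1×115 + 0.046×19.5 = 115.9
Vm = 60.1 · log₁₀(0.1316) = 60.1 × (-0.8807) = -52.93 mV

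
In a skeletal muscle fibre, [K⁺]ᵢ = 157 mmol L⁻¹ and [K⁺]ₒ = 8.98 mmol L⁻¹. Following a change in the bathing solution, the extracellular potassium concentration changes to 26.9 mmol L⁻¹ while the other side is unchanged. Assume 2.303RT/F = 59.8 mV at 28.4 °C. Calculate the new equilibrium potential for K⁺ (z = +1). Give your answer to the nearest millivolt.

-46 mV

After the shift: [K⁺]_out = 26.9, [K⁺]_in = 157 mmol L⁻¹.
E_new = (59.8/1)·log₁₀(26.9/157) = 59.80 · (-0.7661) = -45.82 mV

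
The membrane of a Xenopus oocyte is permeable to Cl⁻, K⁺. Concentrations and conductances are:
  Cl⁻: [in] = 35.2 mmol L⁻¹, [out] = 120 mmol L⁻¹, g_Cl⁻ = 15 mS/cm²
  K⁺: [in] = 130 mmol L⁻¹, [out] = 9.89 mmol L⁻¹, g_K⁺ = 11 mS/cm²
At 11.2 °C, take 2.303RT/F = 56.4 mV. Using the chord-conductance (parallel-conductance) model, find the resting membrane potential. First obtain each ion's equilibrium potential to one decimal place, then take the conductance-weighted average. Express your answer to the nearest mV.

E_Cl⁻ = (56.4/-1)·log₁₀(120/35.2) = -30.0 mV
E_K⁺ = (56.4/1)·log₁₀(9.89/130) = -63.1 mV
Vm = (Σ gᵢEᵢ)/(Σ gᵢ) = (15·-30.0 + 11·-63.1) / (15 + 11)
= -1144.10 / 26 = -44.00 mV

-44 mV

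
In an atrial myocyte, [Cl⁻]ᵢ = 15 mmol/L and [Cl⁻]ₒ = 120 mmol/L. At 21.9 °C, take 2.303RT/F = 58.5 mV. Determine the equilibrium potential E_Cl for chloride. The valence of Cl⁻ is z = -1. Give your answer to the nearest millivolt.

E = (58.5/z) · log₁₀([Cl⁻]_out/[Cl⁻]_in) with z = -1.
For an anion, dividing by z = -1 reverses the sign.
= (58.5/-1) · log₁₀(120/15) = -58.50 · log₁₀(8)
= -58.50 · (0.9031) = -52.83 mV

-53 mV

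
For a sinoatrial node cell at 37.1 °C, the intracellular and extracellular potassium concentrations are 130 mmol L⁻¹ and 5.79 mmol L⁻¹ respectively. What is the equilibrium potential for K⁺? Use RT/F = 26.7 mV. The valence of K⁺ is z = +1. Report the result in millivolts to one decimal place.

-83.1 mV

E = (26.7/z) · ln([K⁺]_out/[K⁺]_in) with z = +1.
= (26.7/1) · ln(5.79/130) = 26.70 · ln(0.04454)
= 26.70 · (-3.1114) = -83.07 mV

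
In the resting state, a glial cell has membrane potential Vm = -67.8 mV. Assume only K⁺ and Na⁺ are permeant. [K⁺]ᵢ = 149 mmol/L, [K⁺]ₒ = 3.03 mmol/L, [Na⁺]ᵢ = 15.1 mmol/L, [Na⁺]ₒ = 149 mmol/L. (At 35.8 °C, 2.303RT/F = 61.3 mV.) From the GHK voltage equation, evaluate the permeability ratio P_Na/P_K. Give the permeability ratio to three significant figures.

0.0585

Let α = P_Na/P_K. GHK: Vm = 61.3·log₁₀[(Kₒ + α·Naₒ)/(Kᵢ + α·Naᵢ)].
10^(Vm/61.3) = 10^(-67.8/61.3) = 0.078336
So 0.078336·(Kᵢ + α·Naᵢ) = Kₒ + α·Naₒ → α = (0.078336·149.0 − 3.03) / (149.0 − 0.078336·15.1)
α = (11.67 − 3.03) / (149.0 − 1.183) = 8.642/147.8 = 0.05847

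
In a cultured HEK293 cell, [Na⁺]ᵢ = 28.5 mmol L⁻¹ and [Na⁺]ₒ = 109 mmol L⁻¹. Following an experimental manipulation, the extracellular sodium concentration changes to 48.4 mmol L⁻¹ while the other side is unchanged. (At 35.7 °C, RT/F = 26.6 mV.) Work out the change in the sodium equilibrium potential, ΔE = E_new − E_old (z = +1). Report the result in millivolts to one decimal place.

-21.6 mV

E_old = (26.6/1)·ln(109/28.5) = 35.68 mV
E_new = (26.6/1)·ln(48.4/28.5) = 14.09 mV
ΔE = 14.09 − (35.68) = -21.60 mV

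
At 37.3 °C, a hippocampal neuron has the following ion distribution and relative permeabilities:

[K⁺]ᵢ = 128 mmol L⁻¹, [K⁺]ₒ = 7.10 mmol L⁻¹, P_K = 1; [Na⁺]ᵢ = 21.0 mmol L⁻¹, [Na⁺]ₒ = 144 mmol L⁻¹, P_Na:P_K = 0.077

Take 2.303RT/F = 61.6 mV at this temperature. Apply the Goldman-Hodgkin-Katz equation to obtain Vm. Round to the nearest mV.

Vm = 61.6 · log₁₀[(Σ P·[cation]ₒ + Σ P·[anion]ᵢ) / (Σ P·[cation]ᵢ + Σ P·[anion]ₒ)]
Numerator = 1×7.10 + 0.077×144 = 18.19
Denominator = 1×128 + 0.077×21.0 = 129.6
Vm = 61.6 · log₁₀(0.14032) = 61.6 × (-0.8529) = -52.54 mV

-53 mV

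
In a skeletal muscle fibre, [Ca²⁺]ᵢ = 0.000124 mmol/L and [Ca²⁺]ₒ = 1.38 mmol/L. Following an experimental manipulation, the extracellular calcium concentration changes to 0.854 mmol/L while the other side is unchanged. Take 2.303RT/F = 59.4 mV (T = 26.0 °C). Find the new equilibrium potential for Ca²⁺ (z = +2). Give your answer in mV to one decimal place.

After the shift: [Ca²⁺]_out = 0.854, [Ca²⁺]_in = 0.000124 mmol/L.
E_new = (59.4/2)·log₁₀(0.854/0.000124) = 29.70 · (3.8380) = 113.99 mV

114.0 mV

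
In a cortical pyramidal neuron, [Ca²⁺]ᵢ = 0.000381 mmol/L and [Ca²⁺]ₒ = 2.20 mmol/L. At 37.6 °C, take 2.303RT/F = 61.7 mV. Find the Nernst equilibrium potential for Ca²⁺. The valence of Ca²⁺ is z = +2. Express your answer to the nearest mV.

116 mV

E = (61.7/z) · log₁₀([Ca²⁺]_out/[Ca²⁺]_in) with z = +2.
= (61.7/2) · log₁₀(2.20/0.000381) = 30.85 · log₁₀(5774)
= 30.85 · (3.7615) = 116.04 mV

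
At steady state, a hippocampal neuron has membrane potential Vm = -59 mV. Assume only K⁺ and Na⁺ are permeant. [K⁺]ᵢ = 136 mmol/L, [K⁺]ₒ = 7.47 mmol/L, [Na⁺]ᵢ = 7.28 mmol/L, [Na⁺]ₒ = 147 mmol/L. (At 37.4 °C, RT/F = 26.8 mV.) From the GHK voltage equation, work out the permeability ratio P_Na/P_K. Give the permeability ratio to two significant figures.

Let α = P_Na/P_K. GHK: Vm = 26.8·ln[(Kₒ + α·Naₒ)/(Kᵢ + α·Naᵢ)].
e^(Vm/26.8) = e^(-59.0/26.8) = 0.11064
So 0.11064·(Kᵢ + α·Naᵢ) = Kₒ + α·Naₒ → α = (0.11064·136.0 − 7.47) / (147.0 − 0.11064·7.28)
α = (15.05 − 7.47) / (147.0 − 0.8054) = 7.577/146.2 = 0.05183

0.052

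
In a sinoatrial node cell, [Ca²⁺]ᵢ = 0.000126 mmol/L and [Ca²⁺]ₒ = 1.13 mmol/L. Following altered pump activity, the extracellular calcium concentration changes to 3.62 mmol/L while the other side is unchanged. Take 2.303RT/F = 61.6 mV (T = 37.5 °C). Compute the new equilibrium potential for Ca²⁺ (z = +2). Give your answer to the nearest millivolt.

After the shift: [Ca²⁺]_out = 3.62, [Ca²⁺]_in = 0.000126 mmol/L.
E_new = (61.6/2)·log₁₀(3.62/0.000126) = 30.80 · (4.4583) = 137.32 mV

137 mV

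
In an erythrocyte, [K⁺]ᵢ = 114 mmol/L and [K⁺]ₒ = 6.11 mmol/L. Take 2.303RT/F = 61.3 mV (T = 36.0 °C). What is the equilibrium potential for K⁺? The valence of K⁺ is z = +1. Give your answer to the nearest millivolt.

-78 mV

E = (61.3/z) · log₁₀([K⁺]_out/[K⁺]_in) with z = +1.
= (61.3/1) · log₁₀(6.11/114) = 61.30 · log₁₀(0.0536)
= 61.30 · (-1.2709) = -77.90 mV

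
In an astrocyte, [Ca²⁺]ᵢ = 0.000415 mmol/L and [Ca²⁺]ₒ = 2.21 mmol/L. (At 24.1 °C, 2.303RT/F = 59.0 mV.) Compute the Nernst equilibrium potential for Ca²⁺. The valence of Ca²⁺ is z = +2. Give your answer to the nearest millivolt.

E = (59.0/z) · log₁₀([Ca²⁺]_out/[Ca²⁺]_in) with z = +2.
= (59.0/2) · log₁₀(2.21/0.000415) = 29.50 · log₁₀(5325)
= 29.50 · (3.7263) = 109.93 mV

110 mV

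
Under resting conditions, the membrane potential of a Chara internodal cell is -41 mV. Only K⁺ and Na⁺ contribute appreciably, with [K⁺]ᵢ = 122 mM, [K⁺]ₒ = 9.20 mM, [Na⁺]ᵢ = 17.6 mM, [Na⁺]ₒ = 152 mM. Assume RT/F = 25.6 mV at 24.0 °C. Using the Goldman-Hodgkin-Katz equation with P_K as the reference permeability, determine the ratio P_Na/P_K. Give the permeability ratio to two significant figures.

Let α = P_Na/P_K. GHK: Vm = 25.6·ln[(Kₒ + α·Naₒ)/(Kᵢ + α·Naᵢ)].
e^(Vm/25.6) = e^(-41.0/25.6) = 0.20158
So 0.20158·(Kᵢ + α·Naᵢ) = Kₒ + α·Naₒ → α = (0.20158·122.0 − 9.2) / (152.0 − 0.20158·17.6)
α = (24.59 − 9.2) / (152.0 − 3.548) = 15.39/148.5 = 0.1037

0.10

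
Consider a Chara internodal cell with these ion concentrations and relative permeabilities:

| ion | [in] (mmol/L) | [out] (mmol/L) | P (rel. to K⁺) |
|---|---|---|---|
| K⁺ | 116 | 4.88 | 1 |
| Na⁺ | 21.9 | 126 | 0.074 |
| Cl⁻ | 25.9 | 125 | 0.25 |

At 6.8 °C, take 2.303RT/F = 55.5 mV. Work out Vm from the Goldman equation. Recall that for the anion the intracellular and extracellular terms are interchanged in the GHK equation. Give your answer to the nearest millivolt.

-48 mV

Vm = 55.5 · log₁₀[(Σ P·[cation]ₒ + Σ P·[anion]ᵢ) / (Σ P·[cation]ᵢ + Σ P·[anion]ₒ)]
Numerator = 1×4.88 + 0.074×126 + 0.25×25.9 = 20.68
Denominator = 1×116 + 0.074×21.9 + 0.25×125 = 148.9
Vm = 55.5 · log₁₀(0.13891) = 55.5 × (-0.8573) = -47.58 mV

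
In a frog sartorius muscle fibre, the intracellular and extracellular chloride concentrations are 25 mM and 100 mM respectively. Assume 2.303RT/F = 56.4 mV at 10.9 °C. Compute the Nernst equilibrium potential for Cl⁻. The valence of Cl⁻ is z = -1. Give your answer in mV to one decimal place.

-34.0 mV

E = (56.4/z) · log₁₀([Cl⁻]_out/[Cl⁻]_in) with z = -1.
For an anion, dividing by z = -1 reverses the sign.
= (56.4/-1) · log₁₀(100/25) = -56.40 · log₁₀(4)
= -56.40 · (0.6021) = -33.96 mV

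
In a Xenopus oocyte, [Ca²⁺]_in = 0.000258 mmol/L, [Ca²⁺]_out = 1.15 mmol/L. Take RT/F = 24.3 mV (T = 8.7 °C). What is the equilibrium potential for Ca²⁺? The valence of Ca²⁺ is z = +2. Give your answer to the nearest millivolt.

102 mV

E = (24.3/z) · ln([Ca²⁺]_out/[Ca²⁺]_in) with z = +2.
= (24.3/2) · ln(1.15/0.000258) = 12.15 · ln(4457)
= 12.15 · (8.4023) = 102.09 mV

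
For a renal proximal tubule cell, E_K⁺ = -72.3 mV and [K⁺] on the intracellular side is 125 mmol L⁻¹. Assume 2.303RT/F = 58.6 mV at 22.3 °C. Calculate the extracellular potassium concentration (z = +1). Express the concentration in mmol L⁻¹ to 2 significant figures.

7.3 mmol L⁻¹

Nernst: E = (58.6/1) · log₁₀([out]/[in]), so log₁₀([out]/[in]) = -72.3 × 1 / 58.6 = -1.2338.
[out]/[in] = 10^(-1.2338) = 0.05837.
[out] = 0.05837 × 125 = 7.297 mmol L⁻¹.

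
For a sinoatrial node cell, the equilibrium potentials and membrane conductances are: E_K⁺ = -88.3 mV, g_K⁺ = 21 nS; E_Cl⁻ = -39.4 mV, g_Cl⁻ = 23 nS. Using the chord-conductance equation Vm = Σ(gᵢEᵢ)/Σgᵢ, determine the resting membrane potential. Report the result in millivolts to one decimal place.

Σ gᵢEᵢ = 21·(-88.3) + 23·(-39.4) = -2760.50
Σ gᵢ = 21 + 23 = 44
Vm = -2760.50 / 44 = -62.74 mV

-62.7 mV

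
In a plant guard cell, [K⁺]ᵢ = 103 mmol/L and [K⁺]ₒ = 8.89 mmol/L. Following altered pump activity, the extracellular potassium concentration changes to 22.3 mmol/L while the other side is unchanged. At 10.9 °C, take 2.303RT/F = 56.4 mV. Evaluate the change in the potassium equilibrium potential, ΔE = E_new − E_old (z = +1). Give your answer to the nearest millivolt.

E_old = (56.4/1)·log₁₀(8.89/103) = -60.01 mV
E_new = (56.4/1)·log₁₀(22.3/103) = -37.48 mV
ΔE = -37.48 − (-60.01) = 22.53 mV

23 mV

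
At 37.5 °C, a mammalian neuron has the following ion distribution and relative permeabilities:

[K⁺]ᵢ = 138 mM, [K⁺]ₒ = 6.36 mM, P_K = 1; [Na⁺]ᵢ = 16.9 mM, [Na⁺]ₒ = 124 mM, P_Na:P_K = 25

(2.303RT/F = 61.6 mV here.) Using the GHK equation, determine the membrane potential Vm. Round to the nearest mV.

Vm = 61.6 · log₁₀[(Σ P·[cation]ₒ + Σ P·[anion]ᵢ) / (Σ P·[cation]ᵢ + Σ P·[anion]ₒ)]
Numerator = 1×6.36 + 25×124 = 3106
Denominator = 1×138 + 25×16.9 = 560.5
Vm = 61.6 · log₁₀(5.5421) = 61.6 × (0.7437) = 45.81 mV

46 mV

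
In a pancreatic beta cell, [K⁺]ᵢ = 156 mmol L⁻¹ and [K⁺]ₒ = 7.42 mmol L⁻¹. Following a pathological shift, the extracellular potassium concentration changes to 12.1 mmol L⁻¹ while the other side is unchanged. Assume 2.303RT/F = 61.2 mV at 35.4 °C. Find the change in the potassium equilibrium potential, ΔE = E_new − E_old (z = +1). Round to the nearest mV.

E_old = (61.2/1)·log₁₀(7.42/156) = -80.95 mV
E_new = (61.2/1)·log₁₀(12.1/156) = -67.95 mV
ΔE = -67.95 − (-80.95) = 13.00 mV

13 mV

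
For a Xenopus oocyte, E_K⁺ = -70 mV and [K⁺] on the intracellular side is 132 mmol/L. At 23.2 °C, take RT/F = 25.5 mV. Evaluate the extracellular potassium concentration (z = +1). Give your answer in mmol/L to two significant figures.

Nernst: E = (25.5/1) · ln([out]/[in]), so ln([out]/[in]) = -70.0 × 1 / 25.5 = -2.7451.
[out]/[in] = e^(-2.7451) = 0.06424.
[out] = 0.06424 × 132 = 8.48 mmol/L.

8.5 mmol/L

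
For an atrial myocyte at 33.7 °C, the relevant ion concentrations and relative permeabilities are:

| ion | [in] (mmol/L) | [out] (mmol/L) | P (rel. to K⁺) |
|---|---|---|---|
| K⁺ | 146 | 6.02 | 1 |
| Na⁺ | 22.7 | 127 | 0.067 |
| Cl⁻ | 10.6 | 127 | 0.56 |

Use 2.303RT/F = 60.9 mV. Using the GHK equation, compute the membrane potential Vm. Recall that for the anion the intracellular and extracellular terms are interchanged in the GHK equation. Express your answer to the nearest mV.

-63 mV

Vm = 60.9 · log₁₀[(Σ P·[cation]ₒ + Σ P·[anion]ᵢ) / (Σ P·[cation]ᵢ + Σ P·[anion]ₒ)]
Numerator = 1×6.02 + 0.067×127 + 0.56×10.6 = 20.46
Denominator = 1×146 + 0.067×22.7 + 0.56×127 = 218.6
Vm = 60.9 · log₁₀(0.093601) = 60.9 × (-1.0287) = -62.65 mV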